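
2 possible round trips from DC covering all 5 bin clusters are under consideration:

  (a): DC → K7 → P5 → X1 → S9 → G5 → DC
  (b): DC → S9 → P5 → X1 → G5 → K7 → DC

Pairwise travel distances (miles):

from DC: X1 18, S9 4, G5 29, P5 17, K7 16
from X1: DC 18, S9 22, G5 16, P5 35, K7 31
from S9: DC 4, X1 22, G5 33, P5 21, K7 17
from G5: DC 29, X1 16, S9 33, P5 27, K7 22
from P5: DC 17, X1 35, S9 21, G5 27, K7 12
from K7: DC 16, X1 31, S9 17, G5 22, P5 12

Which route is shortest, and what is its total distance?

(a): 16 + 12 + 35 + 22 + 33 + 29 = 147
(b): 4 + 21 + 35 + 16 + 22 + 16 = 114

Shortest is (b), total 114 miles.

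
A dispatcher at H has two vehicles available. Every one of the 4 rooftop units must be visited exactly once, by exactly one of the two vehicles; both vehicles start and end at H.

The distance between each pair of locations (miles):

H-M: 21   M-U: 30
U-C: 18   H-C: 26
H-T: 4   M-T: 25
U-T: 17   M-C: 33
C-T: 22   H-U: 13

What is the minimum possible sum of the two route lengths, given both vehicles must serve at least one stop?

Check every non-empty split of the stops between the two vehicles; for each half take its own optimal tour:
  {M} + {U, C, T}: 42 + 57 = 99
  {U} + {M, C, T}: 26 + 80 = 106
  {M, U} + {C, T}: 64 + 52 = 116
  {C} + {M, U, T}: 52 + 72 = 124
  {M, C} + {U, T}: 80 + 34 = 114
  {U, C} + {M, T}: 57 + 50 = 107
  … (7 splits in total)
  {M, U, C} + {T}: 85 + 8 = 93  ← best
Best: vehicle 1 H → M → C → U → H = 85; vehicle 2 H → T → H = 8; combined 93.

Minimum combined distance: 93 miles.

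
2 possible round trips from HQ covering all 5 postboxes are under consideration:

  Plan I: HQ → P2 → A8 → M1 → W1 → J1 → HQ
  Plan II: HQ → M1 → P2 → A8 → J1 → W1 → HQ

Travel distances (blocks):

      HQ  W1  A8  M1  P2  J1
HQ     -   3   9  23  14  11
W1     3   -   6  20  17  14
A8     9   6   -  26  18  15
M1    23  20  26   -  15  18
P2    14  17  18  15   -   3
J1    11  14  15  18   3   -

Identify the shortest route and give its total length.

Plan I: 14 + 18 + 26 + 20 + 14 + 11 = 103
Plan II: 23 + 15 + 18 + 15 + 14 + 3 = 88

88 blocks — Plan II is the shortest.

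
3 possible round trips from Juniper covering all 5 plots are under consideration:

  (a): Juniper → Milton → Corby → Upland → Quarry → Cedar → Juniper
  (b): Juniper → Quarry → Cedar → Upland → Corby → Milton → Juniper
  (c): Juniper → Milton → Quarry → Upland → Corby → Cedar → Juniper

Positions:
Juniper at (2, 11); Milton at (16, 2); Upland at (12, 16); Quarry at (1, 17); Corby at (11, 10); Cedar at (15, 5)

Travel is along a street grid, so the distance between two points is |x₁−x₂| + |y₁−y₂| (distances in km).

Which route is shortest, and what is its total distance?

(a): 23 + 13 + 7 + 12 + 26 + 19 = 100
(b): 7 + 26 + 14 + 7 + 13 + 23 = 90
(c): 23 + 30 + 12 + 7 + 9 + 19 = 100

90 km — (b) is the shortest.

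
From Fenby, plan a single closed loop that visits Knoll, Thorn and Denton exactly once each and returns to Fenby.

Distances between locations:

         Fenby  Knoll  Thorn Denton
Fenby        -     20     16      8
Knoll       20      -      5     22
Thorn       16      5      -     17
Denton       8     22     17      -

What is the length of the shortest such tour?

Fenby - Knoll - Thorn - Denton - Fenby: 20+5+17+8 = 50
Fenby - Knoll - Denton - Thorn - Fenby: 20+22+17+16 = 75
Fenby - Thorn - Knoll - Denton - Fenby: 16+5+22+8 = 51
The minimum is 50.
One optimal route: Fenby → Knoll → Thorn → Denton → Fenby (or its reverse).

Minimum total distance: 50.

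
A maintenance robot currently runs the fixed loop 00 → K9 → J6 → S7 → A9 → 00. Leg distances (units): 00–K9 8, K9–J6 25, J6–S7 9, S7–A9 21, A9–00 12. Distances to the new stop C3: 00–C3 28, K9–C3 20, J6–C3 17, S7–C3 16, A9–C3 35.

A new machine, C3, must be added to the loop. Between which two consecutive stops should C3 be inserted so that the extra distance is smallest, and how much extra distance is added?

Insertion cost between consecutive stops i–j is d(i,C3) + d(C3,j) − d(i,j):
  between 00 and K9: 28 + 20 − 8 = 40
  between K9 and J6: 20 + 17 − 25 = 12
  between J6 and S7: 17 + 16 − 9 = 24
  between S7 and A9: 16 + 35 − 21 = 30
  between A9 and 00: 35 + 28 − 12 = 51
Cheapest insertion is between K9 and J6, adding 12.
New total = 75 + 12 = 87.

Adding 12 by placing C3 on the K9–J6 leg.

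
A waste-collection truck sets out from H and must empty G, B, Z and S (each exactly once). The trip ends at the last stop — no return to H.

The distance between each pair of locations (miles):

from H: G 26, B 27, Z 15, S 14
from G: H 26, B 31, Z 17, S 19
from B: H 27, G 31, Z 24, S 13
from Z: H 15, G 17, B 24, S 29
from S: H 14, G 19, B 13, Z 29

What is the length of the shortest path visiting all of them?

Shortest open route: 64 miles.

There are 4! = 24 possible orderings.
H→G→B→Z→S: 26+31+24+29 = 110
H→G→B→S→Z: 26+31+13+29 = 99
H→G→Z→B→S: 26+17+24+13 = 80
H→G→Z→S→B: 26+17+29+13 = 85
H→G→S→B→Z: 26+19+13+24 = 82
H→G→S→Z→B: 26+19+29+24 = 98
H→B→G→Z→S: 27+31+17+29 = 104
H→B→G→S→Z: 27+31+19+29 = 106
H→B→Z→G→S: 27+24+17+19 = 87
H→B→Z→S→G: 27+24+29+19 = 99
H→B→S→G→Z: 27+13+19+17 = 76
H→B→S→Z→G: 27+13+29+17 = 86
H→Z→G→B→S: 15+17+31+13 = 76
H→Z→G→S→B: 15+17+19+13 = 64
… (10 more)
The minimum is 64.
One shortest path: H → Z → G → S → B.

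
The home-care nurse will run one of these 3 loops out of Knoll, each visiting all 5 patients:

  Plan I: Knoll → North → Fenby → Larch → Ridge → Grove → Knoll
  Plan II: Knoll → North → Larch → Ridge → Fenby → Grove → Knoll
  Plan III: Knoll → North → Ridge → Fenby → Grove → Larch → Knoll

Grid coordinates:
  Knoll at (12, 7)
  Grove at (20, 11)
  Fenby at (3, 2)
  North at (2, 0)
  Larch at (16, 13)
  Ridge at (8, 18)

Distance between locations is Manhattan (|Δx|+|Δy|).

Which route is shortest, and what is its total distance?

Plan I: 17 + 3 + 24 + 13 + 19 + 12 = 88
Plan II: 17 + 27 + 13 + 21 + 26 + 12 = 116
Plan III: 17 + 24 + 21 + 26 + 6 + 10 = 104

88 — Plan I is the shortest.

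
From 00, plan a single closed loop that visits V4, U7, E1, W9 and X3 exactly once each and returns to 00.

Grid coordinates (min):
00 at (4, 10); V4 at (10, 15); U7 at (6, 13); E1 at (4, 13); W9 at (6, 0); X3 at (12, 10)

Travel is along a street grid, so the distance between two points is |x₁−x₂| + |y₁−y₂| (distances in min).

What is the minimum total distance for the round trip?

00 - V4 - U7 - E1 - W9 - X3 - 00: 11+6+2+15+16+8 = 58
00 - V4 - U7 - E1 - X3 - W9 - 00: 11+6+2+11+16+12 = 58
00 - V4 - U7 - W9 - E1 - X3 - 00: 11+6+13+15+11+8 = 64
00 - V4 - U7 - W9 - X3 - E1 - 00: 11+6+13+16+11+3 = 60
00 - V4 - U7 - X3 - E1 - W9 - 00: 11+6+9+11+15+12 = 64
00 - V4 - U7 - X3 - W9 - E1 - 00: 11+6+9+16+15+3 = 60
00 - V4 - E1 - U7 - W9 - X3 - 00: 11+8+2+13+16+8 = 58
00 - V4 - E1 - U7 - X3 - W9 - 00: 11+8+2+9+16+12 = 58
00 - V4 - E1 - W9 - U7 - X3 - 00: 11+8+15+13+9+8 = 64
00 - V4 - E1 - W9 - X3 - U7 - 00: 11+8+15+16+9+5 = 64
00 - V4 - E1 - X3 - U7 - W9 - 00: 11+8+11+9+13+12 = 64
00 - V4 - E1 - X3 - W9 - U7 - 00: 11+8+11+16+13+5 = 64
00 - V4 - W9 - U7 - E1 - X3 - 00: 11+19+13+2+11+8 = 64
00 - V4 - W9 - U7 - X3 - E1 - 00: 11+19+13+9+11+3 = 66
… (46 more)
00 - E1 - U7 - V4 - X3 - W9 - 00: 3+2+6+7+16+12 = 46  ← best
The minimum is 46.
One optimal route: 00 → E1 → U7 → V4 → X3 → W9 → 00 (or its reverse).

46 min — the shortest possible round trip.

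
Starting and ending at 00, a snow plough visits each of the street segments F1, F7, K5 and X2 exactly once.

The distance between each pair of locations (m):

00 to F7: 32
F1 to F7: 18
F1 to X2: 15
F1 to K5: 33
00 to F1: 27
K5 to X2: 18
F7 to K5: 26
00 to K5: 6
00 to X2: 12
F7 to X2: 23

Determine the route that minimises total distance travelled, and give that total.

Minimum total distance: 77 m.

There are 12 distinct closed tours to check (reversals are equivalent).
00 → F1 → F7 → K5 → X2 → 00: 27+18+26+18+12 = 101
00 → F1 → F7 → X2 → K5 → 00: 27+18+23+18+6 = 92
00 → F1 → K5 → F7 → X2 → 00: 27+33+26+23+12 = 121
00 → F1 → K5 → X2 → F7 → 00: 27+33+18+23+32 = 133
00 → F1 → X2 → F7 → K5 → 00: 27+15+23+26+6 = 97
00 → F1 → X2 → K5 → F7 → 00: 27+15+18+26+32 = 118
00 → F7 → F1 → K5 → X2 → 00: 32+18+33+18+12 = 113
00 → F7 → F1 → X2 → K5 → 00: 32+18+15+18+6 = 89
00 → F7 → K5 → F1 → X2 → 00: 32+26+33+15+12 = 118
00 → F7 → X2 → F1 → K5 → 00: 32+23+15+33+6 = 109
00 → K5 → F1 → F7 → X2 → 00: 6+33+18+23+12 = 92
00 → K5 → F7 → F1 → X2 → 00: 6+26+18+15+12 = 77
The minimum is 77.
One optimal route: 00 → K5 → F7 → F1 → X2 → 00 (or its reverse).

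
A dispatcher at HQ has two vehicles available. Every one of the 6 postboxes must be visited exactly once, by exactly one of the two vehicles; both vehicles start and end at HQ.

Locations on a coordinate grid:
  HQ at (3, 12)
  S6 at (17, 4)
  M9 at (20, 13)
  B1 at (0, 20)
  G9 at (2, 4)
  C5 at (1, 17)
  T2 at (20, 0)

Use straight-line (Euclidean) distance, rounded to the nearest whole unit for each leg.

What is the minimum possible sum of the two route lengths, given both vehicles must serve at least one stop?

74 — the smallest possible combined total.

There are 2^5 − 1 = 31 ways to divide the 6 stops into two non-empty groups. For each, the best each vehicle can do is its own shortest tour through its group:
  {S6} + {M9, B1, G9, C5, T2}: 32 + 68 = 100
  {M9} + {S6, B1, G9, C5, T2}: 34 + 62 = 96
  {S6, M9} + {B1, G9, C5, T2}: 42 + 62 = 104
  {B1} + {S6, M9, G9, C5, T2}: 18 + 64 = 82
  {S6, B1} + {M9, G9, C5, T2}: 48 + 63 = 111
  {M9, B1} + {S6, G9, C5, T2}: 47 + 57 = 104
  … (31 splits in total)
  {B1, C5} + {S6, M9, G9, T2}: 17 + 57 = 74  ← best
Best: vehicle 1 HQ → B1 → C5 → HQ = 17; vehicle 2 HQ → M9 → S6 → T2 → G9 → HQ = 57; combined 74.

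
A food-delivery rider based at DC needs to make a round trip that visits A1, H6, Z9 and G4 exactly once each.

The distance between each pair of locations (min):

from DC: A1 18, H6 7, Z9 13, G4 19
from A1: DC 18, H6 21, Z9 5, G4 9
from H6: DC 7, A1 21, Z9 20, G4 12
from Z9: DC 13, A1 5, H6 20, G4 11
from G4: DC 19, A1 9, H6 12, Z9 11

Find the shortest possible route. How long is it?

With 4 stops there are 4!/2 = 12 distinct round trips (a route and its reverse cost the same).
DC→A1→H6→Z9→G4→DC: 18+21+20+11+19 = 89
DC→A1→H6→G4→Z9→DC: 18+21+12+11+13 = 75
DC→A1→Z9→H6→G4→DC: 18+5+20+12+19 = 74
DC→A1→Z9→G4→H6→DC: 18+5+11+12+7 = 53
DC→A1→G4→H6→Z9→DC: 18+9+12+20+13 = 72
DC→A1→G4→Z9→H6→DC: 18+9+11+20+7 = 65
DC→H6→A1→Z9→G4→DC: 7+21+5+11+19 = 63
DC→H6→A1→G4→Z9→DC: 7+21+9+11+13 = 61
DC→H6→Z9→A1→G4→DC: 7+20+5+9+19 = 60
DC→H6→G4→A1→Z9→DC: 7+12+9+5+13 = 46
DC→Z9→A1→H6→G4→DC: 13+5+21+12+19 = 70
DC→Z9→H6→A1→G4→DC: 13+20+21+9+19 = 82
The minimum is 46.
One optimal route: DC → H6 → G4 → A1 → Z9 → DC (or its reverse).

Shortest round trip = 46 min.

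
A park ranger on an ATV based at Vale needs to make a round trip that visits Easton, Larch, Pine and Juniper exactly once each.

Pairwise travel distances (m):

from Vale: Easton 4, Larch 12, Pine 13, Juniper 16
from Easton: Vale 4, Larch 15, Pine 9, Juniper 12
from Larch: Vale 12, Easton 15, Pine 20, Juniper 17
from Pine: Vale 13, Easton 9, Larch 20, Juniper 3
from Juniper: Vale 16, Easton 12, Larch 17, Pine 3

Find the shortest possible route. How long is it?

45 m — the shortest possible round trip.

There are 12 distinct closed tours to check (reversals are equivalent).
Vale-Easton-Larch-Pine-Juniper-Vale: 4+15+20+3+16 = 58
Vale-Easton-Larch-Juniper-Pine-Vale: 4+15+17+3+13 = 52
Vale-Easton-Pine-Larch-Juniper-Vale: 4+9+20+17+16 = 66
Vale-Easton-Pine-Juniper-Larch-Vale: 4+9+3+17+12 = 45
Vale-Easton-Juniper-Larch-Pine-Vale: 4+12+17+20+13 = 66
Vale-Easton-Juniper-Pine-Larch-Vale: 4+12+3+20+12 = 51
Vale-Larch-Easton-Pine-Juniper-Vale: 12+15+9+3+16 = 55
Vale-Larch-Easton-Juniper-Pine-Vale: 12+15+12+3+13 = 55
Vale-Larch-Pine-Easton-Juniper-Vale: 12+20+9+12+16 = 69
Vale-Larch-Juniper-Easton-Pine-Vale: 12+17+12+9+13 = 63
Vale-Pine-Easton-Larch-Juniper-Vale: 13+9+15+17+16 = 70
Vale-Pine-Larch-Easton-Juniper-Vale: 13+20+15+12+16 = 76
The minimum is 45.
One optimal route: Vale → Easton → Pine → Juniper → Larch → Vale (or its reverse).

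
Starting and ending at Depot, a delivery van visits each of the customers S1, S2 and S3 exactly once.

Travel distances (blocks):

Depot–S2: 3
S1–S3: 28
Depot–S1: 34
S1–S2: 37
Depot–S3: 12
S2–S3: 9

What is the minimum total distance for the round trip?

With 3 stops there are 3!/2 = 3 distinct round trips (a route and its reverse cost the same).
Depot-S1-S2-S3-Depot: 34+37+9+12 = 92
Depot-S1-S3-S2-Depot: 34+28+9+3 = 74
Depot-S2-S1-S3-Depot: 3+37+28+12 = 80
The minimum is 74.
One optimal route: Depot → S1 → S3 → S2 → Depot (or its reverse).

Minimum total distance: 74 blocks.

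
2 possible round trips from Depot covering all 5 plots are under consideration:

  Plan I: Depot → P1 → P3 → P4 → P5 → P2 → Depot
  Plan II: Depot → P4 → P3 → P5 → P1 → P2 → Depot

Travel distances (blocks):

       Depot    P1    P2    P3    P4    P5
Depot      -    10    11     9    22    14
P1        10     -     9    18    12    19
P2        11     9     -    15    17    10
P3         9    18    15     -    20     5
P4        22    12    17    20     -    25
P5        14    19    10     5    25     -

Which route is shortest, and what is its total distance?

Shortest is Plan II, total 86 blocks.

Plan I: 10 + 18 + 20 + 25 + 10 + 11 = 94
Plan II: 22 + 20 + 5 + 19 + 9 + 11 = 86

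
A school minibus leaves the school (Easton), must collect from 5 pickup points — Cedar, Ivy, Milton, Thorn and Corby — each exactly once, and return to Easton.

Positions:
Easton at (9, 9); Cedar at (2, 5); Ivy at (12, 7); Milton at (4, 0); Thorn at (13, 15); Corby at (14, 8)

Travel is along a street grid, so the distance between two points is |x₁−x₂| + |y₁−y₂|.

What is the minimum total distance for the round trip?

Easton - Cedar - Ivy - Milton - Thorn - Corby - Easton: 11+12+15+24+8+6 = 76
Easton - Cedar - Ivy - Milton - Corby - Thorn - Easton: 11+12+15+18+8+10 = 74
Easton - Cedar - Ivy - Thorn - Milton - Corby - Easton: 11+12+9+24+18+6 = 80
Easton - Cedar - Ivy - Thorn - Corby - Milton - Easton: 11+12+9+8+18+14 = 72
Easton - Cedar - Ivy - Corby - Milton - Thorn - Easton: 11+12+3+18+24+10 = 78
Easton - Cedar - Ivy - Corby - Thorn - Milton - Easton: 11+12+3+8+24+14 = 72
Easton - Cedar - Milton - Ivy - Thorn - Corby - Easton: 11+7+15+9+8+6 = 56
Easton - Cedar - Milton - Ivy - Corby - Thorn - Easton: 11+7+15+3+8+10 = 54
Easton - Cedar - Milton - Thorn - Ivy - Corby - Easton: 11+7+24+9+3+6 = 60
Easton - Cedar - Milton - Thorn - Corby - Ivy - Easton: 11+7+24+8+3+5 = 58
Easton - Cedar - Milton - Corby - Ivy - Thorn - Easton: 11+7+18+3+9+10 = 58
Easton - Cedar - Milton - Corby - Thorn - Ivy - Easton: 11+7+18+8+9+5 = 58
Easton - Cedar - Thorn - Ivy - Milton - Corby - Easton: 11+21+9+15+18+6 = 80
Easton - Cedar - Thorn - Ivy - Corby - Milton - Easton: 11+21+9+3+18+14 = 76
… (46 more)
The minimum is 54.
One optimal route: Easton → Cedar → Milton → Ivy → Corby → Thorn → Easton (or its reverse).

Minimum total distance: 54.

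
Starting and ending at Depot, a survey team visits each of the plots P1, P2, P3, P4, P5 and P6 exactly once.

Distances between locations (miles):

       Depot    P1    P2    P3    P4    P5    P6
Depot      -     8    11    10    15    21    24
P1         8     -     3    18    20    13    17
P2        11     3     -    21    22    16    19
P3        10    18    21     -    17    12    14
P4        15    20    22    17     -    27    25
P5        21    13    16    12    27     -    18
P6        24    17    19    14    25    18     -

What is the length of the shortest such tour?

Shortest round trip = 91 miles.

Depot - P1 - P2 - P3 - P4 - P5 - P6 - Depot: 8+3+21+17+27+18+24 = 118
Depot - P1 - P2 - P3 - P4 - P6 - P5 - Depot: 8+3+21+17+25+18+21 = 113
Depot - P1 - P2 - P3 - P5 - P4 - P6 - Depot: 8+3+21+12+27+25+24 = 120
Depot - P1 - P2 - P3 - P5 - P6 - P4 - Depot: 8+3+21+12+18+25+15 = 102
Depot - P1 - P2 - P3 - P6 - P4 - P5 - Depot: 8+3+21+14+25+27+21 = 119
Depot - P1 - P2 - P3 - P6 - P5 - P4 - Depot: 8+3+21+14+18+27+15 = 106
Depot - P1 - P2 - P4 - P3 - P5 - P6 - Depot: 8+3+22+17+12+18+24 = 104
Depot - P1 - P2 - P4 - P3 - P6 - P5 - Depot: 8+3+22+17+14+18+21 = 103
… (352 more)
Depot - P1 - P2 - P5 - P6 - P3 - P4 - Depot: 8+3+16+18+14+17+15 = 91  ← best
The minimum is 91.
One optimal route: Depot → P1 → P2 → P5 → P6 → P3 → P4 → Depot (or its reverse).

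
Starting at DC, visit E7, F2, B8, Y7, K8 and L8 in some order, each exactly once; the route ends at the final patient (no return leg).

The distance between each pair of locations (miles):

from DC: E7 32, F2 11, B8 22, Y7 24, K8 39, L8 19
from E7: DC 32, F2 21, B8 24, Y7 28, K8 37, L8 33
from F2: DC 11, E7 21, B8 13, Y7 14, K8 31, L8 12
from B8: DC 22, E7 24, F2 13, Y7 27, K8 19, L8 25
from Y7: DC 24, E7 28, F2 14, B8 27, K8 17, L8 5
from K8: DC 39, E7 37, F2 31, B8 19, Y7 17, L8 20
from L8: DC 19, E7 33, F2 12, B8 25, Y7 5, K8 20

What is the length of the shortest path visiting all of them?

There are 6! = 720 possible orderings.
DC - E7 - F2 - B8 - Y7 - K8 - L8: 32+21+13+27+17+20 = 130
DC - E7 - F2 - B8 - Y7 - L8 - K8: 32+21+13+27+5+20 = 118
DC - E7 - F2 - B8 - K8 - Y7 - L8: 32+21+13+19+17+5 = 107
DC - E7 - F2 - B8 - K8 - L8 - Y7: 32+21+13+19+20+5 = 110
DC - E7 - F2 - B8 - L8 - Y7 - K8: 32+21+13+25+5+17 = 113
DC - E7 - F2 - B8 - L8 - K8 - Y7: 32+21+13+25+20+17 = 128
DC - E7 - F2 - Y7 - B8 - K8 - L8: 32+21+14+27+19+20 = 133
DC - E7 - F2 - Y7 - B8 - L8 - K8: 32+21+14+27+25+20 = 139
… (712 more)
DC - F2 - L8 - Y7 - K8 - B8 - E7: 11+12+5+17+19+24 = 88  ← best
The minimum is 88.
One shortest path: DC → F2 → L8 → Y7 → K8 → B8 → E7.

Minimum one-way distance = 88 miles.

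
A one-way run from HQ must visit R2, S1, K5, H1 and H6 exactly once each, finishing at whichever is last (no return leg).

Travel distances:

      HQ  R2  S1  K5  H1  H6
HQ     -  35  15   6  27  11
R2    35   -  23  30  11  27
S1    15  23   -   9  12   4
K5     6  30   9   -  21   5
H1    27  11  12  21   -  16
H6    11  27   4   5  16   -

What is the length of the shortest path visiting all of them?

There are 5! = 120 possible orderings.
HQ→R2→S1→K5→H1→H6: 35+23+9+21+16 = 104
HQ→R2→S1→K5→H6→H1: 35+23+9+5+16 = 88
HQ→R2→S1→H1→K5→H6: 35+23+12+21+5 = 96
HQ→R2→S1→H1→H6→K5: 35+23+12+16+5 = 91
HQ→R2→S1→H6→K5→H1: 35+23+4+5+21 = 88
HQ→R2→S1→H6→H1→K5: 35+23+4+16+21 = 99
HQ→R2→K5→S1→H1→H6: 35+30+9+12+16 = 102
HQ→R2→K5→S1→H6→H1: 35+30+9+4+16 = 94
HQ→R2→K5→H1→S1→H6: 35+30+21+12+4 = 102
HQ→R2→K5→H1→H6→S1: 35+30+21+16+4 = 106
HQ→R2→K5→H6→S1→H1: 35+30+5+4+12 = 86
HQ→R2→K5→H6→H1→S1: 35+30+5+16+12 = 98
HQ→R2→H1→S1→K5→H6: 35+11+12+9+5 = 72
HQ→R2→H1→S1→H6→K5: 35+11+12+4+5 = 67
… (106 more)
HQ→K5→H6→S1→H1→R2: 6+5+4+12+11 = 38  ← best
The minimum is 38.
One shortest path: HQ → K5 → H6 → S1 → H1 → R2.

38 — the minimum one-way total.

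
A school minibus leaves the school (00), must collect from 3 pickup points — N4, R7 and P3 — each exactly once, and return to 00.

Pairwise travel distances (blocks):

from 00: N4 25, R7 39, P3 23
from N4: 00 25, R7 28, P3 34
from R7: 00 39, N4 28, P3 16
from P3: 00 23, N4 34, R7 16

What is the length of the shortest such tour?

Shortest round trip = 92 blocks.

00-N4-R7-P3-00: 25+28+16+23 = 92
00-N4-P3-R7-00: 25+34+16+39 = 114
00-R7-N4-P3-00: 39+28+34+23 = 124
The minimum is 92.
One optimal route: 00 → N4 → R7 → P3 → 00 (or its reverse).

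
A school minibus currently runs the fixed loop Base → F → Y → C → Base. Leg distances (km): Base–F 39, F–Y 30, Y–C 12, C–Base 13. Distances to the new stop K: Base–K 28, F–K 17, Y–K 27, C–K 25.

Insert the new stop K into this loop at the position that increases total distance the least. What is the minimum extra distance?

Insertion cost between consecutive stops i–j is d(i,K) + d(K,j) − d(i,j):
  between Base and F: 28 + 17 − 39 = 6
  between F and Y: 17 + 27 − 30 = 14
  between Y and C: 27 + 25 − 12 = 40
  between C and Base: 25 + 28 − 13 = 40
Cheapest insertion is between Base and F, adding 6.
New total = 94 + 6 = 100.

Adding 6 km by placing K on the Base–F leg.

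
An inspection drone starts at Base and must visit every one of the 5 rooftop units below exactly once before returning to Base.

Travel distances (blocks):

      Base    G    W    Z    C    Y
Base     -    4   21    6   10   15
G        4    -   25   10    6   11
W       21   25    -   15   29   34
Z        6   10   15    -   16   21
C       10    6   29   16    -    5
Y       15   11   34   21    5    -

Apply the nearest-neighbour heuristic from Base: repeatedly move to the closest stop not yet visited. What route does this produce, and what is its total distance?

At Base the remaining stops are G 4, Z 6, C 10, Y 15, W 21; go to G.
At G the remaining stops are C 6, Z 10, Y 11, W 25; go to C.
At C the remaining stops are Y 5, Z 16, W 29; go to Y.
At Y the remaining stops are Z 21, W 34; go to Z.
At Z the remaining stops are W 15; go to W.
Return W→Base: 21.
Total = 4 + 6 + 5 + 21 + 15 + 21 = 72.

Total distance 72 blocks via the nearest-neighbour route Base → G → C → Y → Z → W → Base.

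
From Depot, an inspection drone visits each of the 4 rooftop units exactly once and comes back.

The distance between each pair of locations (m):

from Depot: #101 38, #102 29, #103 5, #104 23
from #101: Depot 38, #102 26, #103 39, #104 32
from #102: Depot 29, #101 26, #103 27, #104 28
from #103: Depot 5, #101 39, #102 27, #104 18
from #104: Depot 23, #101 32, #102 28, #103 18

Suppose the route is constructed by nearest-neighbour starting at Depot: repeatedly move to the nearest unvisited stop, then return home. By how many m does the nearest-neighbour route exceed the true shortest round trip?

Depot: #103=5, #104=23, #102=29, #101=38 ⇒ #103
#103: #104=18, #102=27, #101=39 ⇒ #104
#104: #102=28, #101=32 ⇒ #102
#102: #101=26 ⇒ #101
NN route Depot → #103 → #104 → #102 → #101 → Depot costs 115.
Optimal: Depot → #102 → #101 → #104 → #103 → Depot costs 110 (by enumerating all 12 distinct tours).
Excess = 115 − 110 = 5.

Excess over optimum: 5 m.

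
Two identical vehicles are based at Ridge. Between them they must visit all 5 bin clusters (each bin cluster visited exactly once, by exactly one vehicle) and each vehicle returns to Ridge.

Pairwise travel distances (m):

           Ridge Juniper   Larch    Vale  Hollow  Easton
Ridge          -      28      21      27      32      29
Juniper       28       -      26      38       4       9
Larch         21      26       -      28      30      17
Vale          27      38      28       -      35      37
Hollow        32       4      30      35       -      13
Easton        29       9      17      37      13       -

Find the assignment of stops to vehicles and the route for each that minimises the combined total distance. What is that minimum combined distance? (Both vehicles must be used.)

Minimum combined distance: 137 m.

Try each way of splitting the stops between the two vehicles (each non-empty) and, for each split, find the best tour for each vehicle:
  {Juniper} + {Larch, Vale, Hollow, Easton}: 56 + 113 = 169
  {Larch} + {Juniper, Vale, Hollow, Easton}: 42 + 104 = 146
  {Juniper, Larch} + {Vale, Hollow, Easton}: 75 + 104 = 179
  {Vale} + {Juniper, Larch, Hollow, Easton}: 54 + 83 = 137
  {Juniper, Vale} + {Larch, Hollow, Easton}: 93 + 83 = 176
  {Larch, Vale} + {Juniper, Hollow, Easton}: 76 + 74 = 150
  … (15 splits in total)
Best: vehicle 1 Ridge → Vale → Ridge = 54; vehicle 2 Ridge → Juniper → Hollow → Easton → Larch → Ridge = 83; combined 137.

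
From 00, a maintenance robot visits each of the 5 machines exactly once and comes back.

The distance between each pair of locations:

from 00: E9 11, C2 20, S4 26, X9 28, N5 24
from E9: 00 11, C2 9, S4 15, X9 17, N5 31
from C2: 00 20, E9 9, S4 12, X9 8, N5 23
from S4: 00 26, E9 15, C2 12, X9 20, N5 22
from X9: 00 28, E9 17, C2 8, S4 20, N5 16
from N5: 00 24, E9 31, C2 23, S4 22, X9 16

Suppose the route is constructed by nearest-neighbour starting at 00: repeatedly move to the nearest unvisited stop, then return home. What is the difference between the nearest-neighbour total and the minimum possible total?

The nearest-neighbour route is 6 longer than optimal.

00: E9=11, C2=20, N5=24, S4=26, X9=28 ⇒ E9
E9: C2=9, S4=15, X9=17, N5=31 ⇒ C2
C2: X9=8, S4=12, N5=23 ⇒ X9
X9: N5=16, S4=20 ⇒ N5
N5: S4=22 ⇒ S4
NN route 00 → E9 → C2 → X9 → N5 → S4 → 00 costs 92.
Optimal: 00 → E9 → S4 → C2 → X9 → N5 → 00 costs 86 (by enumerating all 60 distinct tours).
Excess = 92 − 86 = 6.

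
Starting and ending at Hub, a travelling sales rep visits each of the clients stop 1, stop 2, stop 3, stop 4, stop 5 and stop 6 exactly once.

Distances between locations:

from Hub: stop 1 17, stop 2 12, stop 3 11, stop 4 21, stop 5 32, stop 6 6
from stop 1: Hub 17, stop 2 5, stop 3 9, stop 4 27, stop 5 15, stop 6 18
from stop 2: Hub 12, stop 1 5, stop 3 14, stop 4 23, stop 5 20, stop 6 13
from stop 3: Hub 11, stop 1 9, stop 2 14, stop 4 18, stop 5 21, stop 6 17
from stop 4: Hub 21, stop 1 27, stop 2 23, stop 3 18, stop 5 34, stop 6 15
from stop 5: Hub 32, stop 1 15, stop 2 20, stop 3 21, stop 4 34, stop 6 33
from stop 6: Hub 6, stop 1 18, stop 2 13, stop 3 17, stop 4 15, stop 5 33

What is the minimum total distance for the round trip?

There are 360 distinct closed tours to check (reversals are equivalent).
Hub-stop 1-stop 2-stop 3-stop 4-stop 5-stop 6-Hub: 17+5+14+18+34+33+6 = 127
Hub-stop 1-stop 2-stop 3-stop 4-stop 6-stop 5-Hub: 17+5+14+18+15+33+32 = 134
Hub-stop 1-stop 2-stop 3-stop 5-stop 4-stop 6-Hub: 17+5+14+21+34+15+6 = 112
Hub-stop 1-stop 2-stop 3-stop 5-stop 6-stop 4-Hub: 17+5+14+21+33+15+21 = 126
Hub-stop 1-stop 2-stop 3-stop 6-stop 4-stop 5-Hub: 17+5+14+17+15+34+32 = 134
Hub-stop 1-stop 2-stop 3-stop 6-stop 5-stop 4-Hub: 17+5+14+17+33+34+21 = 141
Hub-stop 1-stop 2-stop 4-stop 3-stop 5-stop 6-Hub: 17+5+23+18+21+33+6 = 123
Hub-stop 1-stop 2-stop 4-stop 3-stop 6-stop 5-Hub: 17+5+23+18+17+33+32 = 145
… (352 more)
Hub-stop 2-stop 1-stop 5-stop 3-stop 4-stop 6-Hub: 12+5+15+21+18+15+6 = 92  ← best
The minimum is 92.
One optimal route: Hub → stop 2 → stop 1 → stop 5 → stop 3 → stop 4 → stop 6 → Hub (or its reverse).

Shortest round trip = 92.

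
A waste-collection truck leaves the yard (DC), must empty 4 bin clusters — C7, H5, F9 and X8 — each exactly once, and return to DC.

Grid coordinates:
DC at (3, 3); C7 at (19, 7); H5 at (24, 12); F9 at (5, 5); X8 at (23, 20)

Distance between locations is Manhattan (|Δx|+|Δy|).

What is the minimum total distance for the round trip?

76 — the shortest possible round trip.

There are 12 distinct closed tours to check (reversals are equivalent).
DC → C7 → H5 → F9 → X8 → DC: 20+10+26+33+37 = 126
DC → C7 → H5 → X8 → F9 → DC: 20+10+9+33+4 = 76
DC → C7 → F9 → H5 → X8 → DC: 20+16+26+9+37 = 108
DC → C7 → F9 → X8 → H5 → DC: 20+16+33+9+30 = 108
DC → C7 → X8 → H5 → F9 → DC: 20+17+9+26+4 = 76
DC → C7 → X8 → F9 → H5 → DC: 20+17+33+26+30 = 126
DC → H5 → C7 → F9 → X8 → DC: 30+10+16+33+37 = 126
DC → H5 → C7 → X8 → F9 → DC: 30+10+17+33+4 = 94
DC → H5 → F9 → C7 → X8 → DC: 30+26+16+17+37 = 126
DC → H5 → X8 → C7 → F9 → DC: 30+9+17+16+4 = 76
DC → F9 → C7 → H5 → X8 → DC: 4+16+10+9+37 = 76
DC → F9 → H5 → C7 → X8 → DC: 4+26+10+17+37 = 94
The minimum is 76.
One optimal route: DC → C7 → H5 → X8 → F9 → DC (or its reverse).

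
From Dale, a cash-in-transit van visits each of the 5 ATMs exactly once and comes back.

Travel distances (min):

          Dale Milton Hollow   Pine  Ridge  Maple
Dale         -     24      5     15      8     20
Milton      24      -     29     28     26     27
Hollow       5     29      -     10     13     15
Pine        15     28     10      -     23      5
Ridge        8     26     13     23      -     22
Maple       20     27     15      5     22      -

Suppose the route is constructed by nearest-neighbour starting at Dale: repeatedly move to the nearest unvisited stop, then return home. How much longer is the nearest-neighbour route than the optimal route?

11 min longer than the optimal tour.

Dale: Hollow=5, Ridge=8, Pine=15, Maple=20, Milton=24 ⇒ Hollow
Hollow: Pine=10, Ridge=13, Maple=15, Milton=29 ⇒ Pine
Pine: Maple=5, Ridge=23, Milton=28 ⇒ Maple
Maple: Ridge=22, Milton=27 ⇒ Ridge
Ridge: Milton=26 ⇒ Milton
NN route Dale → Hollow → Pine → Maple → Ridge → Milton → Dale costs 92.
Optimal: Dale → Hollow → Pine → Maple → Milton → Ridge → Dale costs 81 (by enumerating all 60 distinct tours).
Excess = 92 − 81 = 11.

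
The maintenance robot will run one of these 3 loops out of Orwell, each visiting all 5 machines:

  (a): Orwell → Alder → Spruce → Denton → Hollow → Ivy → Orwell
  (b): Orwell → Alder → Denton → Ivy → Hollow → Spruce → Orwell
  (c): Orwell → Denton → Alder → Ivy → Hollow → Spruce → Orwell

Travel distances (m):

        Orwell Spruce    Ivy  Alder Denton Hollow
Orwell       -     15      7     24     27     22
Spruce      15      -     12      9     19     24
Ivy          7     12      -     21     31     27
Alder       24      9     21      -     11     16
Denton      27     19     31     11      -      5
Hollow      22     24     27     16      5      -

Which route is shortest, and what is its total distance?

(a): 24 + 9 + 19 + 5 + 27 + 7 = 91
(b): 24 + 11 + 31 + 27 + 24 + 15 = 132
(c): 27 + 11 + 21 + 27 + 24 + 15 = 125

Shortest is (a), total 91 m.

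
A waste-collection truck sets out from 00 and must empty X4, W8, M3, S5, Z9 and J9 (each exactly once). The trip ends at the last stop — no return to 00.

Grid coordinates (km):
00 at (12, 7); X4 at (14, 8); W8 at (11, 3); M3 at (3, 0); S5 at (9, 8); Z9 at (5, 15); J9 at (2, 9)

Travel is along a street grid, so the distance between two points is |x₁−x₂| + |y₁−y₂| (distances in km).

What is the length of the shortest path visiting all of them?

There are 6! = 720 possible orderings.
00 - X4 - W8 - M3 - S5 - Z9 - J9: 3+8+11+14+11+9 = 56
00 - X4 - W8 - M3 - S5 - J9 - Z9: 3+8+11+14+8+9 = 53
00 - X4 - W8 - M3 - Z9 - S5 - J9: 3+8+11+17+11+8 = 58
00 - X4 - W8 - M3 - Z9 - J9 - S5: 3+8+11+17+9+8 = 56
00 - X4 - W8 - M3 - J9 - S5 - Z9: 3+8+11+10+8+11 = 51
00 - X4 - W8 - M3 - J9 - Z9 - S5: 3+8+11+10+9+11 = 52
00 - X4 - W8 - S5 - M3 - Z9 - J9: 3+8+7+14+17+9 = 58
00 - X4 - W8 - S5 - M3 - J9 - Z9: 3+8+7+14+10+9 = 51
… (712 more)
00 - X4 - S5 - W8 - M3 - J9 - Z9: 3+5+7+11+10+9 = 45  ← best
The minimum is 45.
One shortest path: 00 → X4 → S5 → W8 → M3 → J9 → Z9.

Minimum one-way distance = 45 km.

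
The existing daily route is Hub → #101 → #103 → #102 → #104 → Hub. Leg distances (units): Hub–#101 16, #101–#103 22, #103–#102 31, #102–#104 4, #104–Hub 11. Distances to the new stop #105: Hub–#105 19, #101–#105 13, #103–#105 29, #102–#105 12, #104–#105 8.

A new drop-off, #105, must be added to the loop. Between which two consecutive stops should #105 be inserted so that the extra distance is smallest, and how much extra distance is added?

Minimum extra distance: 10, inserting #105 between #103 and #102.

Insertion cost between consecutive stops i–j is d(i,#105) + d(#105,j) − d(i,j):
  between Hub and #101: 19 + 13 − 16 = 16
  between #101 and #103: 13 + 29 − 22 = 20
  between #103 and #102: 29 + 12 − 31 = 10
  between #102 and #104: 12 + 8 − 4 = 16
  between #104 and Hub: 8 + 19 − 11 = 16
Cheapest insertion is between #103 and #102, adding 10.
New total = 84 + 10 = 94.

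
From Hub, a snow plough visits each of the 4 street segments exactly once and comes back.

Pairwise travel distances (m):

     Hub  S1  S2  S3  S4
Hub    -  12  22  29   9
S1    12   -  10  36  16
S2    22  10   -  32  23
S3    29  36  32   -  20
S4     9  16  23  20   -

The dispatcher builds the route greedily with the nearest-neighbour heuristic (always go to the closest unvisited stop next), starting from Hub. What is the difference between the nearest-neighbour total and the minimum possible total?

Hub: S4=9, S1=12, S2=22, S3=29 ⇒ S4
S4: S1=16, S3=20, S2=23 ⇒ S1
S1: S2=10, S3=36 ⇒ S2
S2: S3=32 ⇒ S3
NN route Hub → S4 → S1 → S2 → S3 → Hub costs 96.
Optimal: Hub → S1 → S2 → S3 → S4 → Hub costs 83 (by enumerating all 12 distinct tours).
Excess = 96 − 83 = 13.

13 m longer than the optimal tour.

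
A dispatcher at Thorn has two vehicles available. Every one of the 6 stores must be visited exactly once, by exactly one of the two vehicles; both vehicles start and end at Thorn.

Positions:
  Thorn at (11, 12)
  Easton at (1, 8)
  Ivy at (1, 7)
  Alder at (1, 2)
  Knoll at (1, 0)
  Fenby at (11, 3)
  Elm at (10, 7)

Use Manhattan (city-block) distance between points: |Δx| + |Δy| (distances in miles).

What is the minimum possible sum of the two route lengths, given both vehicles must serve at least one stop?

There are 2^5 − 1 = 31 ways to divide the 6 stops into two non-empty groups. For each, the best each vehicle can do is its own shortest tour through its group:
  {Easton} + {Ivy, Alder, Knoll, Fenby, Elm}: 28 + 44 = 72
  {Ivy} + {Easton, Alder, Knoll, Fenby, Elm}: 30 + 46 = 76
  {Easton, Ivy} + {Alder, Knoll, Fenby, Elm}: 30 + 44 = 74
  {Alder} + {Easton, Ivy, Knoll, Fenby, Elm}: 40 + 46 = 86
  {Easton, Alder} + {Ivy, Knoll, Fenby, Elm}: 40 + 44 = 84
  {Ivy, Alder} + {Easton, Knoll, Fenby, Elm}: 40 + 46 = 86
  … (31 splits in total)
  {Easton, Ivy, Alder, Knoll, Fenby} + {Elm}: 44 + 12 = 56  ← best
Best: vehicle 1 Thorn → Easton → Ivy → Alder → Knoll → Fenby → Thorn = 44; vehicle 2 Thorn → Elm → Thorn = 12; combined 56.

Minimum combined distance: 56 miles.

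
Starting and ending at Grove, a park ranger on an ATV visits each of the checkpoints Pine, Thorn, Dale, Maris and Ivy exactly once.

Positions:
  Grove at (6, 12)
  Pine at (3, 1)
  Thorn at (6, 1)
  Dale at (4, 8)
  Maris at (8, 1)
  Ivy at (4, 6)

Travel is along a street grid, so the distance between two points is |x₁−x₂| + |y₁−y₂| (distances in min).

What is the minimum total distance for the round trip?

32 min — the shortest possible round trip.

Grove-Pine-Thorn-Dale-Maris-Ivy-Grove: 14+3+9+11+9+8 = 54
Grove-Pine-Thorn-Dale-Ivy-Maris-Grove: 14+3+9+2+9+13 = 50
Grove-Pine-Thorn-Maris-Dale-Ivy-Grove: 14+3+2+11+2+8 = 40
Grove-Pine-Thorn-Maris-Ivy-Dale-Grove: 14+3+2+9+2+6 = 36
Grove-Pine-Thorn-Ivy-Dale-Maris-Grove: 14+3+7+2+11+13 = 50
Grove-Pine-Thorn-Ivy-Maris-Dale-Grove: 14+3+7+9+11+6 = 50
Grove-Pine-Dale-Thorn-Maris-Ivy-Grove: 14+8+9+2+9+8 = 50
Grove-Pine-Dale-Thorn-Ivy-Maris-Grove: 14+8+9+7+9+13 = 60
Grove-Pine-Dale-Maris-Thorn-Ivy-Grove: 14+8+11+2+7+8 = 50
Grove-Pine-Dale-Maris-Ivy-Thorn-Grove: 14+8+11+9+7+11 = 60
Grove-Pine-Dale-Ivy-Thorn-Maris-Grove: 14+8+2+7+2+13 = 46
Grove-Pine-Dale-Ivy-Maris-Thorn-Grove: 14+8+2+9+2+11 = 46
Grove-Pine-Maris-Thorn-Dale-Ivy-Grove: 14+5+2+9+2+8 = 40
Grove-Pine-Maris-Thorn-Ivy-Dale-Grove: 14+5+2+7+2+6 = 36
… (46 more)
Grove-Thorn-Maris-Pine-Ivy-Dale-Grove: 11+2+5+6+2+6 = 32  ← best
The minimum is 32.
One optimal route: Grove → Thorn → Maris → Pine → Ivy → Dale → Grove (or its reverse).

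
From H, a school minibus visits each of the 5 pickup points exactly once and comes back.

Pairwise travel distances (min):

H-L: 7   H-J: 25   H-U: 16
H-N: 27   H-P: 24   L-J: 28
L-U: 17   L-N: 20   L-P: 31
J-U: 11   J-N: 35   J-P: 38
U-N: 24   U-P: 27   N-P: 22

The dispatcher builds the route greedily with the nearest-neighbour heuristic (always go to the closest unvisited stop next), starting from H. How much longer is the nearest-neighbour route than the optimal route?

4 min longer than the optimal tour.

H: L=7, U=16, P=24, J=25, N=27 ⇒ L
L: U=17, N=20, J=28, P=31 ⇒ U
U: J=11, N=24, P=27 ⇒ J
J: N=35, P=38 ⇒ N
N: P=22 ⇒ P
NN route H → L → U → J → N → P → H costs 116.
Optimal: H → L → N → P → U → J → H costs 112 (by enumerating all 60 distinct tours).
Excess = 116 − 112 = 4.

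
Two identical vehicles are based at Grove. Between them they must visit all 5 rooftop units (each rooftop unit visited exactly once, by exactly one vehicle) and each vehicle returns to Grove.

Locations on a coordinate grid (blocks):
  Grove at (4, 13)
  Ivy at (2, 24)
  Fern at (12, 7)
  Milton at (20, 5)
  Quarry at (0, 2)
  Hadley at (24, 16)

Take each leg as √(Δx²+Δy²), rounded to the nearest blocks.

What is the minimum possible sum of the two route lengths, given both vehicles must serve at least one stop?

There are 2^4 − 1 = 15 ways to divide the 5 stops into two non-empty groups. For each, the best each vehicle can do is its own shortest tour through its group:
  {Ivy} + {Fern, Milton, Quarry, Hadley}: 22 + 65 = 87
  {Fern} + {Ivy, Milton, Quarry, Hadley}: 20 + 78 = 98
  {Ivy, Fern} + {Milton, Quarry, Hadley}: 41 + 64 = 105
  {Milton} + {Ivy, Fern, Quarry, Hadley}: 36 + 74 = 110
  {Ivy, Milton} + {Fern, Quarry, Hadley}: 55 + 60 = 115
  {Fern, Milton} + {Ivy, Quarry, Hadley}: 36 + 74 = 110
  … (15 splits in total)
Best: vehicle 1 Grove → Ivy → Grove = 22; vehicle 2 Grove → Quarry → Fern → Milton → Hadley → Grove = 65; combined 87.

87 blocks — the smallest possible combined total.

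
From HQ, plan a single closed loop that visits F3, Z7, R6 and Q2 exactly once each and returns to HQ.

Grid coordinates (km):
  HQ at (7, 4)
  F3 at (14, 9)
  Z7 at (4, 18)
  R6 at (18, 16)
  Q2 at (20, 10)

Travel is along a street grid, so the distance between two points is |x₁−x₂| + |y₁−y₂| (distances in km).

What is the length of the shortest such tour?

HQ → F3 → Z7 → R6 → Q2 → HQ: 12+19+16+8+19 = 74
HQ → F3 → Z7 → Q2 → R6 → HQ: 12+19+24+8+23 = 86
HQ → F3 → R6 → Z7 → Q2 → HQ: 12+11+16+24+19 = 82
HQ → F3 → R6 → Q2 → Z7 → HQ: 12+11+8+24+17 = 72
HQ → F3 → Q2 → Z7 → R6 → HQ: 12+7+24+16+23 = 82
HQ → F3 → Q2 → R6 → Z7 → HQ: 12+7+8+16+17 = 60
HQ → Z7 → F3 → R6 → Q2 → HQ: 17+19+11+8+19 = 74
HQ → Z7 → F3 → Q2 → R6 → HQ: 17+19+7+8+23 = 74
HQ → Z7 → R6 → F3 → Q2 → HQ: 17+16+11+7+19 = 70
HQ → Z7 → Q2 → F3 → R6 → HQ: 17+24+7+11+23 = 82
HQ → R6 → F3 → Z7 → Q2 → HQ: 23+11+19+24+19 = 96
HQ → R6 → Z7 → F3 → Q2 → HQ: 23+16+19+7+19 = 84
The minimum is 60.
One optimal route: HQ → F3 → Q2 → R6 → Z7 → HQ (or its reverse).

60 km — the shortest possible round trip.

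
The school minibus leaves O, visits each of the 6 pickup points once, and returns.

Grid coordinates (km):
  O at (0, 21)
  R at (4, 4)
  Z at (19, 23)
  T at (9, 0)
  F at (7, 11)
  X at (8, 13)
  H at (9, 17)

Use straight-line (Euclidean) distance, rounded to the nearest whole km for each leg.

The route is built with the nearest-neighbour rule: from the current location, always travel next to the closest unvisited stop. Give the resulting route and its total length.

At O the remaining stops are H 10, X 11, F 12, R 17, Z 19, T 23; go to H.
At H the remaining stops are X 4, F 6, Z 12, R 14, T 17; go to X.
At X the remaining stops are F 2, R 10, T 13, Z 15; go to F.
At F the remaining stops are R 8, T 11, Z 17; go to R.
At R the remaining stops are T 6, Z 24; go to T.
At T the remaining stops are Z 25; go to Z.
Return Z→O: 19.
Total = 10 + 4 + 2 + 8 + 6 + 25 + 19 = 74.

Total distance 74 km via the nearest-neighbour route O → H → X → F → R → T → Z → O.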